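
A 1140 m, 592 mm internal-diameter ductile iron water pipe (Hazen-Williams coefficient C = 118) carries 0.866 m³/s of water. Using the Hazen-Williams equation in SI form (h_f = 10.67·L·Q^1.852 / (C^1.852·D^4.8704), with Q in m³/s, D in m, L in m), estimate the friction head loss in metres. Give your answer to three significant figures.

h_f = 10.67·1140·0.866^1.852 / (118^1.852·0.592^4.8704) = 17.42 m

h_f ≈ 17.4 m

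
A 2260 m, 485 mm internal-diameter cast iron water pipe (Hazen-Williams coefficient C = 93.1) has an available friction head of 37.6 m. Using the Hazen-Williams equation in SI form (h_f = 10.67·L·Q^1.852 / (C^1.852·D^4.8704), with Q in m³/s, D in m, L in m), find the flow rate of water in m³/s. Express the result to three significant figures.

Rearranging: Q = [h_f·C^1.852·D^4.8704 / (10.67·L)]^(1/1.852)
Q = [37.6·93.1^1.852·0.485^4.8704 / (10.67·2260)]^0.540 = 0.4235 m³/s

Q ≈ 0.423 m³/s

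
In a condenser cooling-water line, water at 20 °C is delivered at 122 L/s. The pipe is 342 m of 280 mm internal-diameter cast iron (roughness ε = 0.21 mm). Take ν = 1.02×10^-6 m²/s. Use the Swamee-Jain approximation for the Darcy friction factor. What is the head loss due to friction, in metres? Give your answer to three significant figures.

h_f ≈ 4.67 m

V = 4Q/(πD²) = 4·0.122/(π·0.280²) = 1.981 m/s
Re = VD/ν = 1.981·0.280/1.02×10^-6 = 5.44×10^5 → turbulent
ε/D = 0.21/280 = 7.50×10^-4
Swamee-Jain: f = 0.01912
h_f = f(L/D)V²/(2g) = 0.01912·(342/0.280)·1.981²/(2·9.81) = 4.673 m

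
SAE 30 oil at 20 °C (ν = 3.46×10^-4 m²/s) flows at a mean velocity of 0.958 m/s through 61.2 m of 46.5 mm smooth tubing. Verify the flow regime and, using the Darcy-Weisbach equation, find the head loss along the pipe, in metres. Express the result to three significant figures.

h_f ≈ 30.6 m

Re = VD/ν = 0.958·0.04650/3.46×10^-4 = 129 → laminar (Re < 2300)
f = 64/Re = 0.4971
h_f = f(L/D)V²/(2g) = 0.4971·(61.2/0.04650)·0.958²/(2·9.81) = 30.60 m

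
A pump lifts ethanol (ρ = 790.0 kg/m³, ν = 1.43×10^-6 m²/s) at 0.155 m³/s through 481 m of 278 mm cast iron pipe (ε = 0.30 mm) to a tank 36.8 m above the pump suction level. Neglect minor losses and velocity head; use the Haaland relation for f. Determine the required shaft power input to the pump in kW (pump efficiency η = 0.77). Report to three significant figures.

P_shaft ≈ 75.8 kW

V = 4Q/(πD²) = 2.554 m/s; Re = 4.96×10^5; ε/D = 0.00108; f = 0.02054
h_f = f(L/D)V²/2g = 11.81 m
Total head H = z + h_f = 36.8 + 11.81 = 48.61 m
P_hyd = ρgQH = 790.0·9.81·0.155·48.61 = 58.40 kW
P_shaft = P_hyd/η = 58.40/0.77 = 75.84 kW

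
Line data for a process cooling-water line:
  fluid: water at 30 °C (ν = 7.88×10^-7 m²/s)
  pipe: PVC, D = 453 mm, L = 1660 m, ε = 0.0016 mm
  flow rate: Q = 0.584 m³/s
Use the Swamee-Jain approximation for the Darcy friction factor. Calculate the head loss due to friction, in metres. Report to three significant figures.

V = 4Q/(πD²) = 4·0.584/(π·0.453²) = 3.623 m/s
Re = VD/ν = 3.623·0.453/7.88×10^-7 = 2.08×10^6 → turbulent
ε/D = 0.0016/453 = 3.53×10^-6
Swamee-Jain: f = 0.01044
h_f = f(L/D)V²/(2g) = 0.01044·(1660/0.453)·3.623²/(2·9.81) = 25.59 m

h_f ≈ 25.6 m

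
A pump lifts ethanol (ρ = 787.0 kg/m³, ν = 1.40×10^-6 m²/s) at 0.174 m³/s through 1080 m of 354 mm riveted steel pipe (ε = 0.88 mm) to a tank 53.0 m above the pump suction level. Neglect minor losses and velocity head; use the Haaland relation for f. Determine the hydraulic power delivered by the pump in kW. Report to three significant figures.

P_hyd ≈ 87.6 kW

V = 4Q/(πD²) = 1.768 m/s; Re = 4.47×10^5; ε/D = 0.00249; f = 0.02520
h_f = f(L/D)V²/2g = 12.24 m
Total head H = z + h_f = 53.0 + 12.24 = 65.24 m
P_hyd = ρgQH = 787.0·9.81·0.174·65.24 = 87.65 kW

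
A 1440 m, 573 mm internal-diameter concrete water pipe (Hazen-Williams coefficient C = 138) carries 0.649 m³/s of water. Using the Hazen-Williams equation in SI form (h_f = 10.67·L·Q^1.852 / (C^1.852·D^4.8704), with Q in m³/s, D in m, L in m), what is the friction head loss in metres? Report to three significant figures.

h_f = 10.67·1440·0.649^1.852 / (138^1.852·0.573^4.8704) = 11.31 m

h_f ≈ 11.3 m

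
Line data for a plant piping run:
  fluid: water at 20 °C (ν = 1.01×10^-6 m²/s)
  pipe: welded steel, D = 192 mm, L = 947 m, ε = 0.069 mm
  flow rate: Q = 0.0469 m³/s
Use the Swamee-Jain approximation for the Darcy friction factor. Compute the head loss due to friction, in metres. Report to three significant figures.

V = 4Q/(πD²) = 4·0.0469/(π·0.192²) = 1.620 m/s
Re = VD/ν = 1.620·0.192/1.01×10^-6 = 3.08×10^5 → turbulent
ε/D = 0.069/192 = 3.59×10^-4
Swamee-Jain: f = 0.01743
h_f = f(L/D)V²/(2g) = 0.01743·(947/0.192)·1.620²/(2·9.81) = 11.50 m

h_f ≈ 11.5 m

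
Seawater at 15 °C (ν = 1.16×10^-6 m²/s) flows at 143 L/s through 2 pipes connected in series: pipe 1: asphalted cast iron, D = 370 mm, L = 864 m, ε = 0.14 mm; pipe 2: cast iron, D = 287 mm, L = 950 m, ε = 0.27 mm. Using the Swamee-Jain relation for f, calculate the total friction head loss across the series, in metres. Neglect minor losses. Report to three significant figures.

H ≈ 20.1 m

Pipe 1: V = 1.330 m/s, Re = 4.24×10^5, ε/D = 3.78×10^-4, f = 0.01714, h_1 = f(L/D)V²/2g = 3.609 m
Pipe 2: V = 2.210 m/s, Re = 5.47×10^5, ε/D = 9.41×10^-4, f = 0.02004, h_2 = f(L/D)V²/2g = 16.52 m
Series → Q common, losses add: H = Σh = 20.13 m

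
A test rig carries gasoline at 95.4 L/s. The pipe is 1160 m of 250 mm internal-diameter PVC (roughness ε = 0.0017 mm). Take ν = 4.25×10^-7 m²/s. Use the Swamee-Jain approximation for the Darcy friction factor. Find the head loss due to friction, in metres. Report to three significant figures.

V = 4Q/(πD²) = 4·0.0954/(π·0.250²) = 1.943 m/s
Re = VD/ν = 1.943·0.250/4.25×10^-7 = 1.14×10^6 → turbulent
ε/D = 0.0017/250 = 6.80×10^-6
Swamee-Jain: f = 0.01153
h_f = f(L/D)V²/(2g) = 0.01153·(1160/0.250)·1.943²/(2·9.81) = 10.30 m

h_f ≈ 10.3 m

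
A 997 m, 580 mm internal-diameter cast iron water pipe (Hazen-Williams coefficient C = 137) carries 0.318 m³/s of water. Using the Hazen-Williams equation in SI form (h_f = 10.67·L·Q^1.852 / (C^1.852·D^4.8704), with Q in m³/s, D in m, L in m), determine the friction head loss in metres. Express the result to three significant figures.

h_f = 10.67·997·0.318^1.852 / (137^1.852·0.580^4.8704) = 1.997 m

h_f ≈ 2.00 m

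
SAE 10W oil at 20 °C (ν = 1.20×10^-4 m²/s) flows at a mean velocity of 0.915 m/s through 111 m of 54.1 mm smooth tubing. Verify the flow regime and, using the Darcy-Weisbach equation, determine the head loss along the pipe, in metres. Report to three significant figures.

Re = VD/ν = 0.915·0.05410/1.20×10^-4 = 413 → laminar (Re < 2300)
f = 64/Re = 0.1551
h_f = f(L/D)V²/(2g) = 0.1551·(111/0.05410)·0.915²/(2·9.81) = 13.58 m

h_f ≈ 13.6 m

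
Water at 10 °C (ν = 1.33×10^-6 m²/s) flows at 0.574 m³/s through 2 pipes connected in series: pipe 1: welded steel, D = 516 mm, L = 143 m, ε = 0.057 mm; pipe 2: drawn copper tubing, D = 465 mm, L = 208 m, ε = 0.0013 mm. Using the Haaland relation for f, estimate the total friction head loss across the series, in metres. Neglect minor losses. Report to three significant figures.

Pipe 1: V = 2.745 m/s, Re = 1.06×10^6, ε/D = 1.10×10^-4, f = 0.01341, h_1 = f(L/D)V²/2g = 1.428 m
Pipe 2: V = 3.380 m/s, Re = 1.18×10^6, ε/D = 2.80×10^-6, f = 0.01132, h_2 = f(L/D)V²/2g = 2.948 m
Series → Q common, losses add: H = Σh = 4.376 m

H ≈ 4.38 m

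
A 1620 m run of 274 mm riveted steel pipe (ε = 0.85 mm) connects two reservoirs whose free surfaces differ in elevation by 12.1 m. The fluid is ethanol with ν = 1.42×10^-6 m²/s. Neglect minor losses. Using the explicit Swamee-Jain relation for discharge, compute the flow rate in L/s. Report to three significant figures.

Q ≈ 72.0 L/s

Swamee-Jain (Type II): Q = -0.965·√(gD⁵h_f/L)·ln[ε/(3.7D) + √(3.17ν²L/(gD³h_f))]
√(gD⁵h_f/L) = √(9.81·0.274⁵·12.1/1620) = 0.01064
ε/(3.7D) = 8.38×10^-4; √(3.17ν²L/(gD³h_f)) = 6.51×10^-5
Q = -0.965·0.01064·ln(9.036×10^-4) = 0.07195 m³/s
Check: V = 1.22 m/s, Re = 2.35×10^5, f = 0.02714, h_f = 12.2 m ≈ 12.1 m ✓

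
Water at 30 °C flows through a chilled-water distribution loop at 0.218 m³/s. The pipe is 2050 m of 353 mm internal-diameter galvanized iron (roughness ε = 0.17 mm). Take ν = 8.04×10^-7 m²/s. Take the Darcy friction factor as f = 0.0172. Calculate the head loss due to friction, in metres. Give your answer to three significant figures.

h_f ≈ 25.3 m

V = 4Q/(πD²) = 4·0.218/(π·0.353²) = 2.227 m/s
h_f = f(L/D)V²/(2g) = 0.01720·(2050/0.353)·2.227²/(2·9.81) = 25.26 m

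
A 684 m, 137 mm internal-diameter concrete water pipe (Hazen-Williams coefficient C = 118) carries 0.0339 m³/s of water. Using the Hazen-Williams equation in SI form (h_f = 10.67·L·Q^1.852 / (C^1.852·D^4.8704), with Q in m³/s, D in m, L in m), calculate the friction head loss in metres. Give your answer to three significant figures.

h_f ≈ 32.3 m

h_f = 10.67·684·0.0339^1.852 / (118^1.852·0.137^4.8704) = 32.25 m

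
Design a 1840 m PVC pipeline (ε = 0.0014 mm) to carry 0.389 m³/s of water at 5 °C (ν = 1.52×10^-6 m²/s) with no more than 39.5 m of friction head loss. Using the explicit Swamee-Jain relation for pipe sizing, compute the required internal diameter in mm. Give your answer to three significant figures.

Swamee-Jain (Type III): D = 0.66·[ε^1.25·(LQ²/(gh_f))^4.75 + ν·Q^9.4·(L/(gh_f))^5.2]^0.04
LQ²/(gh_f) = 0.7185; L/(gh_f) = 4.748
Term 1 = ε^1.25·(…)^4.75 = 1.00×10^-8; Term 2 = ν·Q^9.4·(…)^5.2 = 7.01×10^-7
D = 0.66·(1.00×10^-8 + 7.01×10^-7)^0.04 = 0.3746 m = 375 mm
Check: V = 3.53 m/s, Re = 8.70×10^5, f = 0.01197, h_f = 37.3 m ≈ 39.5 m ✓

D ≈ 375 mm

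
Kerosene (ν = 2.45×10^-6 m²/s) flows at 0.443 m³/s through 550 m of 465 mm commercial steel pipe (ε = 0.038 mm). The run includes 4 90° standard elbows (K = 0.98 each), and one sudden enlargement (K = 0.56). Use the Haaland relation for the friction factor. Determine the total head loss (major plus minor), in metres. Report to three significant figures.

V = 4Q/(πD²) = 2.609 m/s; V²/2g = 0.3468 m
Re = 4.95×10^5, ε/D = 8.17×10^-5 → f = 0.01407 (Haaland)
Major: h_f = f(L/D)·V²/2g = 0.01407·1183·0.3468 = 5.772 m
Minor: ΣK = 4.48; h_m = ΣK·V²/2g = 1.554 m
Total H_L = 5.772 + 1.554 = 7.326 m

H_L ≈ 7.33 m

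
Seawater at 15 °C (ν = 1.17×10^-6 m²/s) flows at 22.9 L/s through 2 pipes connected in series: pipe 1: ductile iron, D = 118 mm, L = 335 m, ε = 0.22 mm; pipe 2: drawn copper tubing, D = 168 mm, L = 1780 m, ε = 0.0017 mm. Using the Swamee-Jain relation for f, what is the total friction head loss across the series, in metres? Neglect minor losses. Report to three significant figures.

Pipe 1: V = 2.094 m/s, Re = 2.11×10^5, ε/D = 0.00186, f = 0.02405, h_1 = f(L/D)V²/2g = 15.26 m
Pipe 2: V = 1.033 m/s, Re = 1.48×10^5, ε/D = 1.01×10^-5, f = 0.01656, h_2 = f(L/D)V²/2g = 9.541 m
Series → Q common, losses add: H = Σh = 24.80 m

H ≈ 24.8 m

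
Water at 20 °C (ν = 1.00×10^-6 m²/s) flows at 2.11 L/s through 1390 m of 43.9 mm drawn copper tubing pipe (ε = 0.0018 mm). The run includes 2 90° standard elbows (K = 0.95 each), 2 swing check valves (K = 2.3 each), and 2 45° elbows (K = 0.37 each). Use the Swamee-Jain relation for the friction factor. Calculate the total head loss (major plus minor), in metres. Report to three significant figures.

H_L ≈ 63.5 m

V = 4Q/(πD²) = 1.394 m/s; V²/2g = 0.09904 m
Re = 6.12×10^4, ε/D = 4.10×10^-5 → f = 0.02004 (Swamee-Jain)
Major: h_f = f(L/D)·V²/2g = 0.02004·31663·0.09904 = 62.83 m
Minor: ΣK = 7.24; h_m = ΣK·V²/2g = 0.7171 m
Total H_L = 62.83 + 0.7171 = 63.55 m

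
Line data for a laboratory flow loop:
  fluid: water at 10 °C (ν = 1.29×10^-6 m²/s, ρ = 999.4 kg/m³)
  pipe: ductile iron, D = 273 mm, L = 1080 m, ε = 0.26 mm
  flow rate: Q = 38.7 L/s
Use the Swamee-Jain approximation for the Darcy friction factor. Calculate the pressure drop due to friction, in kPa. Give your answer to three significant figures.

Δp ≈ 18.6 kPa

V = 4Q/(πD²) = 4·0.0387/(π·0.273²) = 0.6611 m/s
Re = VD/ν = 0.6611·0.273/1.29×10^-6 = 1.40×10^5 → turbulent
ε/D = 0.26/273 = 9.52×10^-4
Swamee-Jain: f = 0.02154
h_f = f(L/D)V²/(2g) = 0.02154·(1080/0.273)·0.6611²/(2·9.81) = 1.898 m
Δp = ρg·h_f = 999.4·9.81·1.898 = 18.61 kPa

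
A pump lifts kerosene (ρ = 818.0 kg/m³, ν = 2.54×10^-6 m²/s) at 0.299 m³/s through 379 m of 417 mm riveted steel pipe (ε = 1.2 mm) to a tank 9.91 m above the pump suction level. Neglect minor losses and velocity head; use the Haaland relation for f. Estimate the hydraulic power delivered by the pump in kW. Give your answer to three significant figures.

P_hyd ≈ 37.8 kW

V = 4Q/(πD²) = 2.189 m/s; Re = 3.59×10^5; ε/D = 0.00288; f = 0.02626
h_f = f(L/D)V²/2g = 5.831 m
Total head H = z + h_f = 9.91 + 5.831 = 15.74 m
P_hyd = ρgQH = 818.0·9.81·0.299·15.74 = 37.77 kW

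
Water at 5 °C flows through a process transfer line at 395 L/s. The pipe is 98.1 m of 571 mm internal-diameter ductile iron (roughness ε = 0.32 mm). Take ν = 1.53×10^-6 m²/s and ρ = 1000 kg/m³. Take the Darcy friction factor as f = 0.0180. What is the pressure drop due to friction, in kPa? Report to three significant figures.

Δp ≈ 3.68 kPa

V = 4Q/(πD²) = 4·0.395/(π·0.571²) = 1.543 m/s
h_f = f(L/D)V²/(2g) = 0.01800·(98.1/0.571)·1.543²/(2·9.81) = 0.3750 m
Δp = ρg·h_f = 1000·9.81·0.3750 = 3.679 kPa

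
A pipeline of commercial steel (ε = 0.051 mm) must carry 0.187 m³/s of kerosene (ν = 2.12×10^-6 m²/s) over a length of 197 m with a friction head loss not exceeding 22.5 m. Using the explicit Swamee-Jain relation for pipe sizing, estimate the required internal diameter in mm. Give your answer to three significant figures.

Swamee-Jain (Type III): D = 0.66·[ε^1.25·(LQ²/(gh_f))^4.75 + ν·Q^9.4·(L/(gh_f))^5.2]^0.04
LQ²/(gh_f) = 0.03121; L/(gh_f) = 0.8925
Term 1 = ε^1.25·(…)^4.75 = 3.04×10^-13; Term 2 = ν·Q^9.4·(…)^5.2 = 1.68×10^-13
D = 0.66·(3.04×10^-13 + 1.68×10^-13)^0.04 = 0.2121 m = 212 mm
Check: V = 5.29 m/s, Re = 5.30×10^5, f = 0.01581, h_f = 21.0 m ≈ 22.5 m ✓

D ≈ 212 mm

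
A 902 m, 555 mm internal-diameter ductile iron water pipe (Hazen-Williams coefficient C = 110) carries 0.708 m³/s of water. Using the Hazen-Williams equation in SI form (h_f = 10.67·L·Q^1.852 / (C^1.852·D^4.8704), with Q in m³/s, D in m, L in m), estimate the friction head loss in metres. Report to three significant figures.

h_f = 10.67·902·0.708^1.852 / (110^1.852·0.555^4.8704) = 14.80 m

h_f ≈ 14.8 m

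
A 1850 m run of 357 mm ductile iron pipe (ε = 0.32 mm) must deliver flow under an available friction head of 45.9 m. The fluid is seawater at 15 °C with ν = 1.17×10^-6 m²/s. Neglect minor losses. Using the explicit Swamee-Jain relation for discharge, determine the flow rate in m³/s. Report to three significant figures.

Swamee-Jain (Type II): Q = -0.965·√(gD⁵h_f/L)·ln[ε/(3.7D) + √(3.17ν²L/(gD³h_f))]
√(gD⁵h_f/L) = √(9.81·0.357⁵·45.9/1850) = 0.03757
ε/(3.7D) = 2.42×10^-4; √(3.17ν²L/(gD³h_f)) = 1.98×10^-5
Q = -0.965·0.03757·ln(2.621×10^-4) = 0.2990 m³/s
Check: V = 2.99 m/s, Re = 9.11×10^5, f = 0.01958, h_f = 46.1 m ≈ 45.9 m ✓

Q ≈ 0.299 m³/s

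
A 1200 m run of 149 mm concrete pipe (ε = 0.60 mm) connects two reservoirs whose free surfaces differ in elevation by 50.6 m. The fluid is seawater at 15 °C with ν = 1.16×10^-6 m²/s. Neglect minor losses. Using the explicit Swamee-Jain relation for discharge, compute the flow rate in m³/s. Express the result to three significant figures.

Q ≈ 0.0360 m³/s

Swamee-Jain (Type II): Q = -0.965·√(gD⁵h_f/L)·ln[ε/(3.7D) + √(3.17ν²L/(gD³h_f))]
√(gD⁵h_f/L) = √(9.81·0.149⁵·50.6/1200) = 0.005512
ε/(3.7D) = 0.00109; √(3.17ν²L/(gD³h_f)) = 5.58×10^-5
Q = -0.965·0.005512·ln(0.001144) = 0.03602 m³/s
Check: V = 2.07 m/s, Re = 2.65×10^5, f = 0.02904, h_f = 50.9 m ≈ 50.6 m ✓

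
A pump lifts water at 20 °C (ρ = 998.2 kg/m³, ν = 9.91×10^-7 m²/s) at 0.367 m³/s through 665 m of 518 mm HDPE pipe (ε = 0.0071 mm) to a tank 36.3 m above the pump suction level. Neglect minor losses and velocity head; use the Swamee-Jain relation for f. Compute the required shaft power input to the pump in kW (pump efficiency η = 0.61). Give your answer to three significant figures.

P_shaft ≈ 228 kW

V = 4Q/(πD²) = 1.741 m/s; Re = 9.10×10^5; ε/D = 1.37×10^-5; f = 0.01211
h_f = f(L/D)V²/2g = 2.403 m
Total head H = z + h_f = 36.3 + 2.403 = 38.70 m
P_hyd = ρgQH = 998.2·9.81·0.367·38.70 = 139.1 kW
P_shaft = P_hyd/η = 139.1/0.61 = 228.0 kW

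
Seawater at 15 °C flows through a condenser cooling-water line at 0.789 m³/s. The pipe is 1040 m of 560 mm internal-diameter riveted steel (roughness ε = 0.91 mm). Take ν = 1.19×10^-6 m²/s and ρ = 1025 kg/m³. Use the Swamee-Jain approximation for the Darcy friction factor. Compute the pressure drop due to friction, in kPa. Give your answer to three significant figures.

Δp ≈ 219 kPa

V = 4Q/(πD²) = 4·0.789/(π·0.560²) = 3.203 m/s
Re = VD/ν = 3.203·0.560/1.19×10^-6 = 1.51×10^6 → turbulent
ε/D = 0.91/560 = 0.00163
Swamee-Jain: f = 0.02238
h_f = f(L/D)V²/(2g) = 0.02238·(1040/0.560)·3.203²/(2·9.81) = 21.74 m
Δp = ρg·h_f = 1025·9.81·21.74 = 218.6 kPa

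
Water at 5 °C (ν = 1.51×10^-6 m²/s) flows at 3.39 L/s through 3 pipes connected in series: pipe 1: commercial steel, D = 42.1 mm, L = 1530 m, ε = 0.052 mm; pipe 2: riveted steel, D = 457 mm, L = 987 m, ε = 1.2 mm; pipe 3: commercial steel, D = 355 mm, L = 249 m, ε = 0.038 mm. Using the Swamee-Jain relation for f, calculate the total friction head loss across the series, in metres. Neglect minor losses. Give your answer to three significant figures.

Pipe 1: V = 2.435 m/s, Re = 6.79×10^4, ε/D = 0.00124, f = 0.02399, h_1 = f(L/D)V²/2g = 263.5 m
Pipe 2: V = 0.02067 m/s, Re = 6250, ε/D = 0.00263, f = 0.03887, h_2 = f(L/D)V²/2g = 0.001827 m
Pipe 3: V = 0.03425 m/s, Re = 8050, ε/D = 1.07×10^-4, f = 0.03307, h_3 = f(L/D)V²/2g = 0.001387 m
Series → Q common, losses add: H = Σh = 263.5 m

H ≈ 263 m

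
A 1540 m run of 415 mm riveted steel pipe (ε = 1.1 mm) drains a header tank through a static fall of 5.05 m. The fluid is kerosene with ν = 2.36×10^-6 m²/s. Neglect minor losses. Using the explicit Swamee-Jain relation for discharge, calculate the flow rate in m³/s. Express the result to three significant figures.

Q ≈ 0.137 m³/s

Swamee-Jain (Type II): Q = -0.965·√(gD⁵h_f/L)·ln[ε/(3.7D) + √(3.17ν²L/(gD³h_f))]
√(gD⁵h_f/L) = √(9.81·0.415⁵·5.05/1540) = 0.01990
ε/(3.7D) = 7.16×10^-4; √(3.17ν²L/(gD³h_f)) = 8.76×10^-5
Q = -0.965·0.01990·ln(8.040×10^-4) = 0.1368 m³/s
Check: V = 1.01 m/s, Re = 1.78×10^5, f = 0.02629, h_f = 5.09 m ≈ 5.05 m ✓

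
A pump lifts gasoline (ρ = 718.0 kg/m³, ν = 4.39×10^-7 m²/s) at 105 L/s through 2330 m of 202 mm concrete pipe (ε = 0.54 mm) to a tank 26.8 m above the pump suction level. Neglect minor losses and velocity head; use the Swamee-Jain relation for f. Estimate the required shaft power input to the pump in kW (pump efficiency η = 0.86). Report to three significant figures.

V = 4Q/(πD²) = 3.276 m/s; Re = 1.51×10^6; ε/D = 0.00267; f = 0.02549
h_f = f(L/D)V²/2g = 160.9 m
Total head H = z + h_f = 26.8 + 160.9 = 187.7 m
P_hyd = ρgQH = 718.0·9.81·0.105·187.7 = 138.8 kW
P_shaft = P_hyd/η = 138.8/0.86 = 161.4 kW

P_shaft ≈ 161 kW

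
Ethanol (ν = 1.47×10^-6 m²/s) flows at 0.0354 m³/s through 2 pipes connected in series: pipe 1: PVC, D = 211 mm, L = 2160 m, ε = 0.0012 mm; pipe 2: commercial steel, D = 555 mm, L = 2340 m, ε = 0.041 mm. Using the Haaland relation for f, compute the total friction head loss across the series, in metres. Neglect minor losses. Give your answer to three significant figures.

H ≈ 8.94 m

Pipe 1: V = 1.012 m/s, Re = 1.45×10^5, ε/D = 5.69×10^-6, f = 0.01654, h_1 = f(L/D)V²/2g = 8.843 m
Pipe 2: V = 0.1463 m/s, Re = 5.52×10^4, ε/D = 7.39×10^-5, f = 0.02047, h_2 = f(L/D)V²/2g = 0.09420 m
Series → Q common, losses add: H = Σh = 8.937 m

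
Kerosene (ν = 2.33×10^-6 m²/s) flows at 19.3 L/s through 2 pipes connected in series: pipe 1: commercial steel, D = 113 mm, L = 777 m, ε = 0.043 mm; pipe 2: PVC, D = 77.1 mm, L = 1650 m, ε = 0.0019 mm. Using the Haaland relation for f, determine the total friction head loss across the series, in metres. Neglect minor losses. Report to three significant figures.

Pipe 1: V = 1.924 m/s, Re = 9.33×10^4, ε/D = 3.81×10^-4, f = 0.01975, h_1 = f(L/D)V²/2g = 25.63 m
Pipe 2: V = 4.134 m/s, Re = 1.37×10^5, ε/D = 2.46×10^-5, f = 0.01683, h_2 = f(L/D)V²/2g = 313.8 m
Series → Q common, losses add: H = Σh = 339.4 m

H ≈ 339 m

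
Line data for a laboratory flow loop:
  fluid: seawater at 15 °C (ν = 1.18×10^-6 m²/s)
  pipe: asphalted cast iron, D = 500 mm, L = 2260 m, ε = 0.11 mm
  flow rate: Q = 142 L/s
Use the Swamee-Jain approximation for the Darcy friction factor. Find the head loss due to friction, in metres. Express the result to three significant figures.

V = 4Q/(πD²) = 4·0.142/(π·0.500²) = 0.7232 m/s
Re = VD/ν = 0.7232·0.500/1.18×10^-6 = 3.06×10^5 → turbulent
ε/D = 0.11/500 = 2.20×10^-4
Swamee-Jain: f = 0.01643
h_f = f(L/D)V²/(2g) = 0.01643·(2260/0.500)·0.7232²/(2·9.81) = 1.980 m

h_f ≈ 1.98 m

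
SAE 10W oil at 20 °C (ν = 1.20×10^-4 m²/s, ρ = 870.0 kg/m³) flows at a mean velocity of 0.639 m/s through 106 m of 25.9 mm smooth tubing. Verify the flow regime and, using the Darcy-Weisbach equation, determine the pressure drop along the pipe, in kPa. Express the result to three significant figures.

Δp ≈ 337 kPa

Re = VD/ν = 0.639·0.02590/1.20×10^-4 = 138 → laminar (Re < 2300)
f = 64/Re = 0.4640
h_f = f(L/D)V²/(2g) = 0.4640·(106/0.02590)·0.639²/(2·9.81) = 39.52 m
Δp = ρg·h_f = 870.0·9.81·39.52 = 337.3 kPa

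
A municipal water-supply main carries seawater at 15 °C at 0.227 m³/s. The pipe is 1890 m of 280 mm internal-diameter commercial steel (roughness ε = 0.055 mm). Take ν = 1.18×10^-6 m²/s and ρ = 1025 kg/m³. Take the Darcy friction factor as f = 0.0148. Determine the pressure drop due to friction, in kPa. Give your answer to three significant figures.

Δp ≈ 696 kPa

V = 4Q/(πD²) = 4·0.227/(π·0.280²) = 3.687 m/s
h_f = f(L/D)V²/(2g) = 0.01480·(1890/0.280)·3.687²/(2·9.81) = 69.20 m
Δp = ρg·h_f = 1025·9.81·69.20 = 695.8 kPa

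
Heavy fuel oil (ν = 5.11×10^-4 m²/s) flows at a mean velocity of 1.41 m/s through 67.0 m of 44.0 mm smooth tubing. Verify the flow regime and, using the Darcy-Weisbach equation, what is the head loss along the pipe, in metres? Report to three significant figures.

h_f ≈ 81.3 m

Re = VD/ν = 1.41·0.04400/5.11×10^-4 = 121 → laminar (Re < 2300)
f = 64/Re = 0.5271
h_f = f(L/D)V²/(2g) = 0.5271·(67.0/0.04400)·1.41²/(2·9.81) = 81.34 m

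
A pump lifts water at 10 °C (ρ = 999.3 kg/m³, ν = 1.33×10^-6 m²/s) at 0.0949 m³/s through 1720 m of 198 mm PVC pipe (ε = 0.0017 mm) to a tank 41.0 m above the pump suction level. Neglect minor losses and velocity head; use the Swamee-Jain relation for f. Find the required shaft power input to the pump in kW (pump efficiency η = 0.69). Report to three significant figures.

P_shaft ≈ 131 kW

V = 4Q/(πD²) = 3.082 m/s; Re = 4.59×10^5; ε/D = 8.59×10^-6; f = 0.01343
h_f = f(L/D)V²/2g = 56.47 m
Total head H = z + h_f = 41.0 + 56.47 = 97.47 m
P_hyd = ρgQH = 999.3·9.81·0.0949·97.47 = 90.67 kW
P_shaft = P_hyd/η = 90.67/0.69 = 131.4 kW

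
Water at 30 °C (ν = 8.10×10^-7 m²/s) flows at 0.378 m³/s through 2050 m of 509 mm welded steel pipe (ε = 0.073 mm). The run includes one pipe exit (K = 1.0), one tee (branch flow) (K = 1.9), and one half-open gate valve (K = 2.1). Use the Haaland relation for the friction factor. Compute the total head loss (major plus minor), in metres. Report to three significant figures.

H_L ≈ 10.6 m

V = 4Q/(πD²) = 1.858 m/s; V²/2g = 0.1759 m
Re = 1.17×10^6, ε/D = 1.43×10^-4 → f = 0.01379 (Haaland)
Major: h_f = f(L/D)·V²/2g = 0.01379·4028·0.1759 = 9.770 m
Minor: ΣK = 5.00; h_m = ΣK·V²/2g = 0.8794 m
Total H_L = 9.770 + 0.8794 = 10.65 m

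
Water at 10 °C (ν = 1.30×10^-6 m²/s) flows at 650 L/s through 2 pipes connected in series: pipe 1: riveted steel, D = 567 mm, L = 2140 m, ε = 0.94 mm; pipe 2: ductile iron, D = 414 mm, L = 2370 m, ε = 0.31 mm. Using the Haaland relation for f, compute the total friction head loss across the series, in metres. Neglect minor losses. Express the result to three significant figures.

H ≈ 155 m

Pipe 1: V = 2.574 m/s, Re = 1.12×10^6, ε/D = 0.00166, f = 0.02250, h_1 = f(L/D)V²/2g = 28.69 m
Pipe 2: V = 4.829 m/s, Re = 1.54×10^6, ε/D = 7.49×10^-4, f = 0.01857, h_2 = f(L/D)V²/2g = 126.4 m
Series → Q common, losses add: H = Σh = 155.1 m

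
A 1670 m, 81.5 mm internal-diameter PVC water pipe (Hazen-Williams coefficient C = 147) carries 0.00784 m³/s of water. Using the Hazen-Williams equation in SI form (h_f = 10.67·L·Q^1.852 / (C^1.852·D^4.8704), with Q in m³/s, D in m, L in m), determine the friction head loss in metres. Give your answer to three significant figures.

h_f = 10.67·1670·0.00784^1.852 / (147^1.852·0.0815^4.8704) = 43.69 m

h_f ≈ 43.7 m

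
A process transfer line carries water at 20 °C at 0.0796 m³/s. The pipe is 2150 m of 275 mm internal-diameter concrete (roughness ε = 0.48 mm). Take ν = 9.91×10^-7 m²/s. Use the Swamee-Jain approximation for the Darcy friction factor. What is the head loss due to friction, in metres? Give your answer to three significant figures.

V = 4Q/(πD²) = 4·0.0796/(π·0.275²) = 1.340 m/s
Re = VD/ν = 1.340·0.275/9.91×10^-7 = 3.72×10^5 → turbulent
ε/D = 0.48/275 = 0.00175
Swamee-Jain: f = 0.02327
h_f = f(L/D)V²/(2g) = 0.02327·(2150/0.275)·1.340²/(2·9.81) = 16.65 m

h_f ≈ 16.7 m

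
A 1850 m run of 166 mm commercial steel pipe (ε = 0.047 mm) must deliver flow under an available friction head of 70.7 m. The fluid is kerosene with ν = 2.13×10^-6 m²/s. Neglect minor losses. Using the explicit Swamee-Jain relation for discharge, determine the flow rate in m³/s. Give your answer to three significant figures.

Swamee-Jain (Type II): Q = -0.965·√(gD⁵h_f/L)·ln[ε/(3.7D) + √(3.17ν²L/(gD³h_f))]
√(gD⁵h_f/L) = √(9.81·0.166⁵·70.7/1850) = 0.006874
ε/(3.7D) = 7.65×10^-5; √(3.17ν²L/(gD³h_f)) = 9.16×10^-5
Q = -0.965·0.006874·ln(1.681×10^-4) = 0.05765 m³/s
Check: V = 2.66 m/s, Re = 2.08×10^5, f = 0.01761, h_f = 71.0 m ≈ 70.7 m ✓

Q ≈ 0.0577 m³/s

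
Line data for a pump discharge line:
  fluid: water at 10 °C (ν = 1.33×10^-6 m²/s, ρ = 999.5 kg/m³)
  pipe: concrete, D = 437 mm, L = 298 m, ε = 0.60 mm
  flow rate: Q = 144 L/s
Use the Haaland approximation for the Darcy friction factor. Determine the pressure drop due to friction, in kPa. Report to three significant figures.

V = 4Q/(πD²) = 4·0.144/(π·0.437²) = 0.9601 m/s
Re = VD/ν = 0.9601·0.437/1.33×10^-6 = 3.15×10^5 → turbulent
ε/D = 0.60/437 = 0.00137
Haaland: f = 0.02194
h_f = f(L/D)V²/(2g) = 0.02194·(298/0.437)·0.9601²/(2·9.81) = 0.7029 m
Δp = ρg·h_f = 999.5·9.81·0.7029 = 6.892 kPa

Δp ≈ 6.89 kPa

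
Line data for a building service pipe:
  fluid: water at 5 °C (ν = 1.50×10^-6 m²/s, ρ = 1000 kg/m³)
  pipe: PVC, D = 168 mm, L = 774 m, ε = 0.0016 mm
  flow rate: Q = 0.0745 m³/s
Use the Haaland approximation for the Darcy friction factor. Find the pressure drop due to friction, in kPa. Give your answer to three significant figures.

V = 4Q/(πD²) = 4·0.0745/(π·0.168²) = 3.361 m/s
Re = VD/ν = 3.361·0.168/1.50×10^-6 = 3.76×10^5 → turbulent
ε/D = 0.0016/168 = 9.52×10^-6
Haaland: f = 0.01384
h_f = f(L/D)V²/(2g) = 0.01384·(774/0.168)·3.361²/(2·9.81) = 36.71 m
Δp = ρg·h_f = 1000·9.81·36.71 = 360.1 kPa

Δp ≈ 360 kPa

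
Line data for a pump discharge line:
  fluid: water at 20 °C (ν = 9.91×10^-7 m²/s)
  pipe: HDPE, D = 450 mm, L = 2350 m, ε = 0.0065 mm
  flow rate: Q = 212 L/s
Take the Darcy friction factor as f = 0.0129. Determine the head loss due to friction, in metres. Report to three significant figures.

V = 4Q/(πD²) = 4·0.212/(π·0.450²) = 1.333 m/s
h_f = f(L/D)V²/(2g) = 0.01290·(2350/0.450)·1.333²/(2·9.81) = 6.101 m

h_f ≈ 6.10 m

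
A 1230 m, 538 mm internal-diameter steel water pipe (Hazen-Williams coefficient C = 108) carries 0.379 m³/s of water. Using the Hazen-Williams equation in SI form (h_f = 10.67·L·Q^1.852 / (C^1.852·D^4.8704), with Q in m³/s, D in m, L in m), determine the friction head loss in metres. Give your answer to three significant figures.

h_f ≈ 7.64 m

h_f = 10.67·1230·0.379^1.852 / (108^1.852·0.538^4.8704) = 7.638 m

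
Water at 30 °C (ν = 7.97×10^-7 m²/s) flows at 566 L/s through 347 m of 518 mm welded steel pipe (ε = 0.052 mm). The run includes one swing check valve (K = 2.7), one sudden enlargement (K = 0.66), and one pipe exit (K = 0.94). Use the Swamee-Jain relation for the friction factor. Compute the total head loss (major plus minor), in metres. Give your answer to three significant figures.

V = 4Q/(πD²) = 2.686 m/s; V²/2g = 0.3677 m
Re = 1.75×10^6, ε/D = 1.00×10^-4 → f = 0.01299 (Swamee-Jain)
Major: h_f = f(L/D)·V²/2g = 0.01299·669.9·0.3677 = 3.198 m
Minor: ΣK = 4.30; h_m = ΣK·V²/2g = 1.581 m
Total H_L = 3.198 + 1.581 = 4.779 m

H_L ≈ 4.78 m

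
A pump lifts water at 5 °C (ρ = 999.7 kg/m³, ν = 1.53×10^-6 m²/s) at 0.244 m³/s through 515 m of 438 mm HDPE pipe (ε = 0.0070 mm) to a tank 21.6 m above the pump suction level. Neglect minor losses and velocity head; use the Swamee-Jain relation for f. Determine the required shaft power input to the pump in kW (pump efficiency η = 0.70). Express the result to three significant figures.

P_shaft ≈ 81.1 kW

V = 4Q/(πD²) = 1.619 m/s; Re = 4.64×10^5; ε/D = 1.60×10^-5; f = 0.01351
h_f = f(L/D)V²/2g = 2.124 m
Total head H = z + h_f = 21.6 + 2.124 = 23.72 m
P_hyd = ρgQH = 999.7·9.81·0.244·23.72 = 56.77 kW
P_shaft = P_hyd/η = 56.77/0.70 = 81.10 kW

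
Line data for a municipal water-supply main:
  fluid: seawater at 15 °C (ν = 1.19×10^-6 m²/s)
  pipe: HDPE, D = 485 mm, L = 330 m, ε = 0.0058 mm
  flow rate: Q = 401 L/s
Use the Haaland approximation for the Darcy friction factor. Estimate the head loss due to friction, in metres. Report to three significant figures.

V = 4Q/(πD²) = 4·0.401/(π·0.485²) = 2.171 m/s
Re = VD/ν = 2.171·0.485/1.19×10^-6 = 8.85×10^5 → turbulent
ε/D = 0.0058/485 = 1.20×10^-5
Haaland: f = 0.01203
h_f = f(L/D)V²/(2g) = 0.01203·(330/0.485)·2.171²/(2·9.81) = 1.965 m

h_f ≈ 1.97 m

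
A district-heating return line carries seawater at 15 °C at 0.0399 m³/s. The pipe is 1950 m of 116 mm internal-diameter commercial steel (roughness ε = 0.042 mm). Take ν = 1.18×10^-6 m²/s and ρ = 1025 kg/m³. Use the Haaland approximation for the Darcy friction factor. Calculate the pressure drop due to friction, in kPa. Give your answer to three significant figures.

Δp ≈ 2080 kPa

V = 4Q/(πD²) = 4·0.0399/(π·0.116²) = 3.775 m/s
Re = VD/ν = 3.775·0.116/1.18×10^-6 = 3.71×10^5 → turbulent
ε/D = 0.042/116 = 3.62×10^-4
Haaland: f = 0.01695
h_f = f(L/D)V²/(2g) = 0.01695·(1950/0.116)·3.775²/(2·9.81) = 207.0 m
Δp = ρg·h_f = 1025·9.81·207.0 = 2081 kPa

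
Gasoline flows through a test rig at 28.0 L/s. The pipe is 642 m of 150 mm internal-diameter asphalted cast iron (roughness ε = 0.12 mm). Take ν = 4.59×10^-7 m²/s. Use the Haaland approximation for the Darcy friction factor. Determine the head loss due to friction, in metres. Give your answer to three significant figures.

h_f ≈ 10.5 m

V = 4Q/(πD²) = 4·0.0280/(π·0.150²) = 1.584 m/s
Re = VD/ν = 1.584·0.150/4.59×10^-7 = 5.18×10^5 → turbulent
ε/D = 0.12/150 = 8.00×10^-4
Haaland: f = 0.01924
h_f = f(L/D)V²/(2g) = 0.01924·(642/0.150)·1.584²/(2·9.81) = 10.54 m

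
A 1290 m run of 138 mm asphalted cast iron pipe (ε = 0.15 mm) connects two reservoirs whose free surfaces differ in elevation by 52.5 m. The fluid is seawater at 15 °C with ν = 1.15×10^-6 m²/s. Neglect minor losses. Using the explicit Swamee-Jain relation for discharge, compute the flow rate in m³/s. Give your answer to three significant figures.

Swamee-Jain (Type II): Q = -0.965·√(gD⁵h_f/L)·ln[ε/(3.7D) + √(3.17ν²L/(gD³h_f))]
√(gD⁵h_f/L) = √(9.81·0.138⁵·52.5/1290) = 0.004470
ε/(3.7D) = 2.94×10^-4; √(3.17ν²L/(gD³h_f)) = 6.32×10^-5
Q = -0.965·0.004470·ln(3.570×10^-4) = 0.03424 m³/s
Check: V = 2.29 m/s, Re = 2.75×10^5, f = 0.02118, h_f = 52.9 m ≈ 52.5 m ✓

Q ≈ 0.0342 m³/s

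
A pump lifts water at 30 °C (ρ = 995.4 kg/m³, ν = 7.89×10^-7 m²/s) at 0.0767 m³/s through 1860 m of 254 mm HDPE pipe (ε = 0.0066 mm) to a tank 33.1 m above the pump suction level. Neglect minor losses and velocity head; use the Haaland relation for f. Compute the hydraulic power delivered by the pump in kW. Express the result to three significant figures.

V = 4Q/(πD²) = 1.514 m/s; Re = 4.87×10^5; ε/D = 2.60×10^-5; f = 0.01343
h_f = f(L/D)V²/2g = 11.48 m
Total head H = z + h_f = 33.1 + 11.48 = 44.58 m
P_hyd = ρgQH = 995.4·9.81·0.0767·44.58 = 33.39 kW

P_hyd ≈ 33.4 kW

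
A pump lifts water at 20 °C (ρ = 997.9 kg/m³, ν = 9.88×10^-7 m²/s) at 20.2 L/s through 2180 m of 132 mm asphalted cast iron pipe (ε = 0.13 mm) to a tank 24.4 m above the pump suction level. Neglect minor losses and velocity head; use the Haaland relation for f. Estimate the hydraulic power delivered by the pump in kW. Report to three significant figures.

V = 4Q/(πD²) = 1.476 m/s; Re = 1.97×10^5; ε/D = 9.85×10^-4; f = 0.02087
h_f = f(L/D)V²/2g = 38.27 m
Total head H = z + h_f = 24.4 + 38.27 = 62.67 m
P_hyd = ρgQH = 997.9·9.81·0.0202·62.67 = 12.39 kW

P_hyd ≈ 12.4 kW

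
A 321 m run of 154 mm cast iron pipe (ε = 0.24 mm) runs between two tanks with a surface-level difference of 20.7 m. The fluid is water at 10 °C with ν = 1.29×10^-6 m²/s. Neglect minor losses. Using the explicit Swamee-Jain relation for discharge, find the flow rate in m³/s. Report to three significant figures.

Q ≈ 0.0548 m³/s

Swamee-Jain (Type II): Q = -0.965·√(gD⁵h_f/L)·ln[ε/(3.7D) + √(3.17ν²L/(gD³h_f))]
√(gD⁵h_f/L) = √(9.81·0.154⁵·20.7/321) = 0.007402
ε/(3.7D) = 4.21×10^-4; √(3.17ν²L/(gD³h_f)) = 4.78×10^-5
Q = -0.965·0.007402·ln(4.690×10^-4) = 0.05475 m³/s
Check: V = 2.94 m/s, Re = 3.51×10^5, f = 0.02270, h_f = 20.8 m ≈ 20.7 m ✓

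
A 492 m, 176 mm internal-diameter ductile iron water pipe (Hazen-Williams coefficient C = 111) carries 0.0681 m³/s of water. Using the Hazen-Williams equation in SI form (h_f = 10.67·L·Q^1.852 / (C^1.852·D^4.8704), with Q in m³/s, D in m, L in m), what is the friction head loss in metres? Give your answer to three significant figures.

h_f ≈ 27.9 m

h_f = 10.67·492·0.0681^1.852 / (111^1.852·0.176^4.8704) = 27.91 m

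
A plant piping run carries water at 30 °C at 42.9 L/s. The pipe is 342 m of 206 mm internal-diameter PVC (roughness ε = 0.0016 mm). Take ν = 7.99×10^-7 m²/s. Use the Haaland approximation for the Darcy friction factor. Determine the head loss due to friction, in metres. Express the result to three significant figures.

V = 4Q/(πD²) = 4·0.0429/(π·0.206²) = 1.287 m/s
Re = VD/ν = 1.287·0.206/7.99×10^-7 = 3.32×10^5 → turbulent
ε/D = 0.0016/206 = 7.77×10^-6
Haaland: f = 0.01414
h_f = f(L/D)V²/(2g) = 0.01414·(342/0.206)·1.287²/(2·9.81) = 1.982 m

h_f ≈ 1.98 m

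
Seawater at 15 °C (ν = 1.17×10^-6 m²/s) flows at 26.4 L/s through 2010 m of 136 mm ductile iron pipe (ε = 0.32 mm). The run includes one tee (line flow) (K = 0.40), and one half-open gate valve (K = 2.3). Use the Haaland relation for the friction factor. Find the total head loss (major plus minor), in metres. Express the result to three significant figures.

V = 4Q/(πD²) = 1.817 m/s; V²/2g = 0.1683 m
Re = 2.11×10^5, ε/D = 0.00235 → f = 0.02518 (Haaland)
Major: h_f = f(L/D)·V²/2g = 0.02518·14779·0.1683 = 62.66 m
Minor: ΣK = 2.70; h_m = ΣK·V²/2g = 0.4545 m
Total H_L = 62.66 + 0.4545 = 63.11 m

H_L ≈ 63.1 m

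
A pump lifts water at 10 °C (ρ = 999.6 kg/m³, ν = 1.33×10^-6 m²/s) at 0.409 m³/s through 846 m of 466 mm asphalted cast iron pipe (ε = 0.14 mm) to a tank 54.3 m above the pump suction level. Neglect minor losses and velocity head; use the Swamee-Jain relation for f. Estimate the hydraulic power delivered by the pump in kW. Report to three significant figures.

V = 4Q/(πD²) = 2.398 m/s; Re = 8.40×10^5; ε/D = 3.00×10^-4; f = 0.01589
h_f = f(L/D)V²/2g = 8.454 m
Total head H = z + h_f = 54.3 + 8.454 = 62.75 m
P_hyd = ρgQH = 999.6·9.81·0.409·62.75 = 251.7 kW

P_hyd ≈ 252 kW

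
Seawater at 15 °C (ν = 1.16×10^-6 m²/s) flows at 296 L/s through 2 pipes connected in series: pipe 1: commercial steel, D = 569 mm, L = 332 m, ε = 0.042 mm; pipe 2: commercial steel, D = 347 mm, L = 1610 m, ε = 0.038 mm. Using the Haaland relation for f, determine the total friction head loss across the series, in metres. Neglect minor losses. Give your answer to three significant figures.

Pipe 1: V = 1.164 m/s, Re = 5.71×10^5, ε/D = 7.38×10^-5, f = 0.01373, h_1 = f(L/D)V²/2g = 0.5533 m
Pipe 2: V = 3.130 m/s, Re = 9.36×10^5, ε/D = 1.10×10^-4, f = 0.01353, h_2 = f(L/D)V²/2g = 31.35 m
Series → Q common, losses add: H = Σh = 31.91 m

H ≈ 31.9 m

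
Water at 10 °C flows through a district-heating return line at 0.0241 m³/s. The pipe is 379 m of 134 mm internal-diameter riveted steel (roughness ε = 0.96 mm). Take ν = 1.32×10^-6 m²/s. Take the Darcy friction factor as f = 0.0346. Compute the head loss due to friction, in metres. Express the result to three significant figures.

h_f ≈ 14.6 m

V = 4Q/(πD²) = 4·0.0241/(π·0.134²) = 1.709 m/s
h_f = f(L/D)V²/(2g) = 0.03460·(379/0.134)·1.709²/(2·9.81) = 14.57 m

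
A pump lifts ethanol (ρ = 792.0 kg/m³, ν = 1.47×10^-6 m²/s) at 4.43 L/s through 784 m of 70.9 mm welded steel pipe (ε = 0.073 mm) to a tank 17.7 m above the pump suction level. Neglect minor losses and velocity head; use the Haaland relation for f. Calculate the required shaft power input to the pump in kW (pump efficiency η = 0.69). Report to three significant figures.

V = 4Q/(πD²) = 1.122 m/s; Re = 5.41×10^4; ε/D = 0.00103; f = 0.02357
h_f = f(L/D)V²/2g = 16.72 m
Total head H = z + h_f = 17.7 + 16.72 = 34.42 m
P_hyd = ρgQH = 792.0·9.81·0.00443·34.42 = 1.185 kW
P_shaft = P_hyd/η = 1.185/0.69 = 1.717 kW

P_shaft ≈ 1.72 kW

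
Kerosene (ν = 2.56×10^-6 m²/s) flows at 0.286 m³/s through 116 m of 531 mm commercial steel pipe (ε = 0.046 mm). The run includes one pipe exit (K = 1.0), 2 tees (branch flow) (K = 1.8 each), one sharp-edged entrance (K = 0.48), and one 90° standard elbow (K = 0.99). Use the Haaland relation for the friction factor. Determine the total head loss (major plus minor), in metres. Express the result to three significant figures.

V = 4Q/(πD²) = 1.291 m/s; V²/2g = 0.08501 m
Re = 2.68×10^5, ε/D = 8.66×10^-5 → f = 0.01537 (Haaland)
Major: h_f = f(L/D)·V²/2g = 0.01537·218.5·0.08501 = 0.2854 m
Minor: ΣK = 6.07; h_m = ΣK·V²/2g = 0.5160 m
Total H_L = 0.2854 + 0.5160 = 0.8014 m

H_L ≈ 0.801 m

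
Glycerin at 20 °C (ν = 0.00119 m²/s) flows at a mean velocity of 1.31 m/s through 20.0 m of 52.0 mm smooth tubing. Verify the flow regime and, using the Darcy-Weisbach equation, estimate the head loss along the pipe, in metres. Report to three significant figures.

Re = VD/ν = 1.31·0.05200/0.00119 = 57.2 → laminar (Re < 2300)
f = 64/Re = 1.118
h_f = f(L/D)V²/(2g) = 1.118·(20.0/0.05200)·1.31²/(2·9.81) = 37.61 m

h_f ≈ 37.6 m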